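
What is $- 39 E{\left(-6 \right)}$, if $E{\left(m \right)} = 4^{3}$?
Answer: $-2496$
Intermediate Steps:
$E{\left(m \right)} = 64$
$- 39 E{\left(-6 \right)} = \left(-39\right) 64 = -2496$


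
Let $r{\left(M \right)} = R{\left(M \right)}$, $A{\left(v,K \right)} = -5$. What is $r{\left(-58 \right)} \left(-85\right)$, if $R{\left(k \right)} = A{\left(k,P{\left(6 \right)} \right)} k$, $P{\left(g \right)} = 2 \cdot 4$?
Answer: $-24650$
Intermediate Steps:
$P{\left(g \right)} = 8$
$R{\left(k \right)} = - 5 k$
$r{\left(M \right)} = - 5 M$
$r{\left(-58 \right)} \left(-85\right) = \left(-5\right) \left(-58\right) \left(-85\right) = 290 \left(-85\right) = -24650$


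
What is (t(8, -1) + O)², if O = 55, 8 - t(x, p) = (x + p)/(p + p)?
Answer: 17689/4 ≈ 4422.3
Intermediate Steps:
t(x, p) = 8 - (p + x)/(2*p) (t(x, p) = 8 - (x + p)/(p + p) = 8 - (p + x)/(2*p))
(t(8, -1) + O)² = ((½)*(-1*8 + 15*(-1))/(-1) + 55)² = ((½)*(-1)*(-8 - 15) + 55)² = ((½)*(-1)*(-23) + 55)² = (23/2 + 55)² = (133/2)² = 17689/4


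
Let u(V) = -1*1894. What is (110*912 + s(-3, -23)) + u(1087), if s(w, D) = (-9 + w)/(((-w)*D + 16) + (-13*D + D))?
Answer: 21948986/223 ≈ 98426.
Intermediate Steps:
u(V) = -1894
s(w, D) = (-9 + w)/(16 - 12*D - D*w) (s(w, D) = (-9 + w)/((-D*w + 16) - 12*D) = (-9 + w)/((16 - D*w) - 12*D) = (-9 + w)/(16 - 12*D - D*w))
(110*912 + s(-3, -23)) + u(1087) = (110*912 + (9 - 1*(-3))/(-16 + 12*(-23) - 23*(-3))) - 1894 = (100320 + (9 + 3)/(-16 - 276 + 69)) - 1894 = (100320 + 12/(-223)) - 1894 = (100320 - 1/223*12) - 1894 = (100320 - 12/223) - 1894 = 22371348/223 - 1894 = 21948986/223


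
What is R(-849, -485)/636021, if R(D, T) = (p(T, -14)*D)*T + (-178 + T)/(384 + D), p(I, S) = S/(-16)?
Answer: 446766793/788666040 ≈ 0.56648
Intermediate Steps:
p(I, S) = -S/16 (p(I, S) = S*(-1/16) = -S/16)
R(D, T) = (-178 + T)/(384 + D) + 7*D*T/8 (R(D, T) = ((-1/16*(-14))*D)*T + (-178 + T)/(384 + D) = (7*D/8)*T + (-178 + T)/(384 + D) = 7*D*T/8 + (-178 + T)/(384 + D) = (-178 + T)/(384 + D) + 7*D*T/8)
R(-849, -485)/636021 = ((-178 - 485 + 336*(-849)*(-485) + (7/8)*(-485)*(-849)**2)/(384 - 849))/636021 = ((-178 - 485 + 138353040 + (7/8)*(-485)*720801)/(-465))*(1/636021) = -(-178 - 485 + 138353040 - 2447119395/8)/465*(1/636021) = -1/465*(-1340300379/8)*(1/636021) = (446766793/1240)*(1/636021) = 446766793/788666040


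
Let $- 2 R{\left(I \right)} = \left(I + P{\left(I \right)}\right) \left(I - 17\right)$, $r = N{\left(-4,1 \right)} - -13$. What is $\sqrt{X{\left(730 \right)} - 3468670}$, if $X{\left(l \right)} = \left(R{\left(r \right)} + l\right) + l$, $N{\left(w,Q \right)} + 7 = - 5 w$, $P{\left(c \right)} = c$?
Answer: $2 i \sqrt{866861} \approx 1862.1 i$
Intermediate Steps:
$N{\left(w,Q \right)} = -7 - 5 w$
$r = 26$ ($r = \left(-7 - -20\right) - -13 = \left(-7 + 20\right) + 13 = 13 + 13 = 26$)
$R{\left(I \right)} = - I \left(-17 + I\right)$ ($R{\left(I \right)} = - \frac{\left(I + I\right) \left(I - 17\right)}{2} = - \frac{2 I \left(-17 + I\right)}{2} = - I \left(-17 + I\right)$)
$X{\left(l \right)} = -234 + 2 l$ ($X{\left(l \right)} = \left(26 \left(17 - 26\right) + l\right) + l = \left(26 \left(-9\right) + l\right) + l = \left(-234 + l\right) + l = -234 + 2 l$)
$\sqrt{X{\left(730 \right)} - 3468670} = \sqrt{\left(-234 + 2 \cdot 730\right) - 3468670} = \sqrt{\left(-234 + 1460\right) - 3468670} = \sqrt{1226 - 3468670} = \sqrt{-3467444} = 2 i \sqrt{866861}$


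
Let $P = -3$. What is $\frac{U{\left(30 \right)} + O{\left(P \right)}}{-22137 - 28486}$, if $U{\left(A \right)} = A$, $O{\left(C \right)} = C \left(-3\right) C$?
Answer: $- \frac{3}{50623} \approx -5.9262 \cdot 10^{-5}$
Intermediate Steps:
$O{\left(C \right)} = - 3 C^{2}$ ($O{\left(C \right)} = - 3 C C = - 3 C^{2}$)
$\frac{U{\left(30 \right)} + O{\left(P \right)}}{-22137 - 28486} = \frac{30 - 3 \left(-3\right)^{2}}{-22137 - 28486} = \frac{30 - 27}{-50623} = \left(30 - 27\right) \left(- \frac{1}{50623}\right) = 3 \left(- \frac{1}{50623}\right) = - \frac{3}{50623}$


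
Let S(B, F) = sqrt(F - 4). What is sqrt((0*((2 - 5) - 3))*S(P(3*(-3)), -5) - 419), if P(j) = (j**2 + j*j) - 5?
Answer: I*sqrt(419) ≈ 20.469*I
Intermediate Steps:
P(j) = -5 + 2*j**2 (P(j) = (j**2 + j**2) - 5 = 2*j**2 - 5 = -5 + 2*j**2)
S(B, F) = sqrt(-4 + F)
sqrt((0*((2 - 5) - 3))*S(P(3*(-3)), -5) - 419) = sqrt((0*((2 - 5) - 3))*sqrt(-4 - 5) - 419) = sqrt((0*(-3 - 3))*sqrt(-9) - 419) = sqrt((0*(-6))*(3*I) - 419) = sqrt(0*(3*I) - 419) = sqrt(0 - 419) = sqrt(-419) = I*sqrt(419)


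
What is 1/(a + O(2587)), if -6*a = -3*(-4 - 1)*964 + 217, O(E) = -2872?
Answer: -6/31909 ≈ -0.00018803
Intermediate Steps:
a = -14677/6 (a = -(-3*(-4 - 1)*964 + 217)/6 = -(-3*(-5)*964 + 217)/6 = -(15*964 + 217)/6 = -(14460 + 217)/6 = -⅙*14677 = -14677/6 ≈ -2446.2)
1/(a + O(2587)) = 1/(-14677/6 - 2872) = 1/(-31909/6) = -6/31909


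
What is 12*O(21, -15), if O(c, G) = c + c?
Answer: 504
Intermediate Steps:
O(c, G) = 2*c
12*O(21, -15) = 12*(2*21) = 12*42 = 504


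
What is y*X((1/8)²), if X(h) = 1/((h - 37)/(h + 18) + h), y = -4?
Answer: 295168/150335 ≈ 1.9634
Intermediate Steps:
X(h) = 1/(h + (-37 + h)/(18 + h)) (X(h) = 1/((-37 + h)/(18 + h) + h) = 1/(h + (-37 + h)/(18 + h)))
y*X((1/8)²) = -4*(18 + (1/8)²)/(-37 + ((1/8)²)² + 19*(1/8)²) = -4*(18 + (⅛)²)/(-37 + ((⅛)²)² + 19*(⅛)²) = -4*(18 + 1/64)/(-37 + (1/64)² + 19*(1/64)) = -4*1153/((-37 + 1/4096 + 19/64)*64) = -4*1153/((-150335/4096)*64) = -(-16384)*1153/(150335*64) = -4*(-73792/150335) = 295168/150335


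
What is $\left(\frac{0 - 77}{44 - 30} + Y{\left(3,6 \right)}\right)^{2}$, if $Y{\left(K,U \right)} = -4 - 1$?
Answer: $\frac{441}{4} \approx 110.25$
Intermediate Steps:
$Y{\left(K,U \right)} = -5$ ($Y{\left(K,U \right)} = -4 - 1 = -5$)
$\left(\frac{0 - 77}{44 - 30} + Y{\left(3,6 \right)}\right)^{2} = \left(\frac{0 - 77}{44 - 30} - 5\right)^{2} = \left(- \frac{77}{14} - 5\right)^{2} = \left(\left(-77\right) \frac{1}{14} - 5\right)^{2} = \left(- \frac{11}{2} - 5\right)^{2} = \left(- \frac{21}{2}\right)^{2} = \frac{441}{4}$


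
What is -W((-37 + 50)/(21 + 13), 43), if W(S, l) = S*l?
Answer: -559/34 ≈ -16.441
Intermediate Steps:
-W((-37 + 50)/(21 + 13), 43) = -(-37 + 50)/(21 + 13)*43 = -13/34*43 = -13*(1/34)*43 = -13*43/34 = -1*559/34 = -559/34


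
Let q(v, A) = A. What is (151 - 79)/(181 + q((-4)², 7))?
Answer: 18/47 ≈ 0.38298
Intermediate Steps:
(151 - 79)/(181 + q((-4)², 7)) = (151 - 79)/(181 + 7) = 72/188 = 72*(1/188) = 18/47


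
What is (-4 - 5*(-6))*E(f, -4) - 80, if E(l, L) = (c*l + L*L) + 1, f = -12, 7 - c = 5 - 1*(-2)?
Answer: 362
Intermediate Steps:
c = 0 (c = 7 - (5 - 1*(-2)) = 7 - (5 + 2) = 7 - 1*7 = 7 - 7 = 0)
E(l, L) = 1 + L**2 (E(l, L) = (0*l + L*L) + 1 = (0 + L**2) + 1 = L**2 + 1 = 1 + L**2)
(-4 - 5*(-6))*E(f, -4) - 80 = (-4 - 5*(-6))*(1 + (-4)**2) - 80 = (-4 + 30)*(1 + 16) - 80 = 26*17 - 80 = 442 - 80 = 362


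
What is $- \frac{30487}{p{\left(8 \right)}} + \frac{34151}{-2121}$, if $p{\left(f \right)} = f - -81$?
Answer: $- \frac{67702366}{188769} \approx -358.65$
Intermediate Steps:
$p{\left(f \right)} = 81 + f$ ($p{\left(f \right)} = f + 81 = 81 + f$)
$- \frac{30487}{p{\left(8 \right)}} + \frac{34151}{-2121} = - \frac{30487}{81 + 8} + \frac{34151}{-2121} = - \frac{30487}{89} + 34151 \left(- \frac{1}{2121}\right) = \left(-30487\right) \frac{1}{89} - \frac{34151}{2121} = - \frac{30487}{89} - \frac{34151}{2121} = - \frac{67702366}{188769}$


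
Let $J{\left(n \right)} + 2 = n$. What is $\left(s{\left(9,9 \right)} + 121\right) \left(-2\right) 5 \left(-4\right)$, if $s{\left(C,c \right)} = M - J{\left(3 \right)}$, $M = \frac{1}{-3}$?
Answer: $\frac{14360}{3} \approx 4786.7$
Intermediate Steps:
$J{\left(n \right)} = -2 + n$
$M = - \frac{1}{3} \approx -0.33333$
$s{\left(C,c \right)} = - \frac{4}{3}$ ($s{\left(C,c \right)} = - \frac{1}{3} - \left(-2 + 3\right) = - \frac{1}{3} - 1 = - \frac{4}{3}$)
$\left(s{\left(9,9 \right)} + 121\right) \left(-2\right) 5 \left(-4\right) = \left(- \frac{4}{3} + 121\right) \left(-2\right) 5 \left(-4\right) = \frac{359 \left(\left(-10\right) \left(-4\right)\right)}{3} = \frac{359}{3} \cdot 40 = \frac{14360}{3}$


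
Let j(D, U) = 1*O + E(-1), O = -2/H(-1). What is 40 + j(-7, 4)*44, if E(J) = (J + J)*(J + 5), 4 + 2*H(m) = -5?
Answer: -2632/9 ≈ -292.44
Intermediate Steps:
H(m) = -9/2 (H(m) = -2 + (1/2)*(-5) = -2 - 5/2 = -9/2)
E(J) = 2*J*(5 + J) (E(J) = (2*J)*(5 + J) = 2*J*(5 + J))
O = 4/9 (O = -2/(-9/2) = -2*(-2/9) = 4/9 ≈ 0.44444)
j(D, U) = -68/9 (j(D, U) = 1*(4/9) + 2*(-1)*(5 - 1) = 4/9 + 2*(-1)*4 = 4/9 - 8 = -68/9)
40 + j(-7, 4)*44 = 40 - 68/9*44 = 40 - 2992/9 = -2632/9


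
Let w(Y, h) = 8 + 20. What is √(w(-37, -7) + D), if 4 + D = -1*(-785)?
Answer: √809 ≈ 28.443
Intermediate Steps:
w(Y, h) = 28
D = 781 (D = -4 - 1*(-785) = -4 + 785 = 781)
√(w(-37, -7) + D) = √(28 + 781) = √809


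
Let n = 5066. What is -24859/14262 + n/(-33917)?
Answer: -915393995/483724254 ≈ -1.8924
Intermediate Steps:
-24859/14262 + n/(-33917) = -24859/14262 + 5066/(-33917) = -24859*1/14262 + 5066*(-1/33917) = -24859/14262 - 5066/33917 = -915393995/483724254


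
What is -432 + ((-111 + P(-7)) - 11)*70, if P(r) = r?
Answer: -9462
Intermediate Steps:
-432 + ((-111 + P(-7)) - 11)*70 = -432 + ((-111 - 7) - 11)*70 = -432 + (-118 - 11)*70 = -432 - 129*70 = -432 - 9030 = -9462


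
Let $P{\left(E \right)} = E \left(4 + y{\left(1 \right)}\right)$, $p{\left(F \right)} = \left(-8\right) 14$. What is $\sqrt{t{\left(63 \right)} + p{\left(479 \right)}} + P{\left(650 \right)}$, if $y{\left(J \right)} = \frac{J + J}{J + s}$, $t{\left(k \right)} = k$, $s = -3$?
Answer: $1950 + 7 i \approx 1950.0 + 7.0 i$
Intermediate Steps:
$y{\left(J \right)} = \frac{2 J}{-3 + J}$ ($y{\left(J \right)} = \frac{J + J}{J - 3} = \frac{2 J}{-3 + J}$)
$p{\left(F \right)} = -112$
$P{\left(E \right)} = 3 E$ ($P{\left(E \right)} = E \left(4 + 2 \cdot 1 \frac{1}{-3 + 1}\right) = E \left(4 + 2 \cdot 1 \frac{1}{-2}\right) = E \left(4 + 2 \cdot 1 \left(- \frac{1}{2}\right)\right) = E \left(4 - 1\right) = E 3 = 3 E$)
$\sqrt{t{\left(63 \right)} + p{\left(479 \right)}} + P{\left(650 \right)} = \sqrt{63 - 112} + 3 \cdot 650 = \sqrt{-49} + 1950 = 7 i + 1950 = 1950 + 7 i$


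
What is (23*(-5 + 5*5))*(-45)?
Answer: -20700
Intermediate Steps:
(23*(-5 + 5*5))*(-45) = (23*(-5 + 25))*(-45) = (23*20)*(-45) = 460*(-45) = -20700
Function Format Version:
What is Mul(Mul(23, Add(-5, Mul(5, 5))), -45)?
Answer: -20700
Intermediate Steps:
Mul(Mul(23, Add(-5, Mul(5, 5))), -45) = Mul(Mul(23, Add(-5, 25)), -45) = Mul(Mul(23, 20), -45) = Mul(460, -45) = -20700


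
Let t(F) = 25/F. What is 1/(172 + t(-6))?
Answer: 6/1007 ≈ 0.0059583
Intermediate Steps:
1/(172 + t(-6)) = 1/(172 + 25/(-6)) = 1/(172 + 25*(-⅙)) = 1/(172 - 25/6) = 1/(1007/6) = 6/1007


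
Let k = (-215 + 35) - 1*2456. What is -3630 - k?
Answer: -994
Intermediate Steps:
k = -2636 (k = -180 - 2456 = -2636)
-3630 - k = -3630 - 1*(-2636) = -3630 + 2636 = -994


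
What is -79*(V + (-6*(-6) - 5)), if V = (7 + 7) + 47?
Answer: -7268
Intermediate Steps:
V = 61 (V = 14 + 47 = 61)
-79*(V + (-6*(-6) - 5)) = -79*(61 + (-6*(-6) - 5)) = -79*(61 + (36 - 5)) = -79*(61 + 31) = -79*92 = -7268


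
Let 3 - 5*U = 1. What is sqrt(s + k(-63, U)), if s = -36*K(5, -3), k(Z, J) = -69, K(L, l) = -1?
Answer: I*sqrt(33) ≈ 5.7446*I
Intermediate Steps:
U = 2/5 (U = 3/5 - 1/5*1 = 3/5 - 1/5 = 2/5 ≈ 0.40000)
s = 36 (s = -36*(-1) = 36)
sqrt(s + k(-63, U)) = sqrt(36 - 69) = sqrt(-33) = I*sqrt(33)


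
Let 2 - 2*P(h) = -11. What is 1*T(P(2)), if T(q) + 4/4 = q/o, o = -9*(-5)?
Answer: -77/90 ≈ -0.85556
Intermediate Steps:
o = 45
P(h) = 13/2 (P(h) = 1 - ½*(-11) = 1 + 11/2 = 13/2)
T(q) = -1 + q/45
1*T(P(2)) = 1*(-1 + (1/45)*(13/2)) = 1*(-1 + 13/90) = 1*(-77/90) = -77/90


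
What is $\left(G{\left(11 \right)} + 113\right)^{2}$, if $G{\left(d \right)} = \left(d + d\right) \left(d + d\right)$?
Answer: $356409$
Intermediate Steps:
$G{\left(d \right)} = 4 d^{2}$ ($G{\left(d \right)} = 2 d 2 d = 4 d^{2}$)
$\left(G{\left(11 \right)} + 113\right)^{2} = \left(4 \cdot 11^{2} + 113\right)^{2} = \left(4 \cdot 121 + 113\right)^{2} = \left(484 + 113\right)^{2} = 597^{2} = 356409$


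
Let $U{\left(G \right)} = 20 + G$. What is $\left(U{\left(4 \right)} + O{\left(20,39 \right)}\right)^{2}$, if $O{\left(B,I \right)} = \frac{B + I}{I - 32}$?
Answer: $\frac{51529}{49} \approx 1051.6$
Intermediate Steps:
$O{\left(B,I \right)} = \frac{B + I}{-32 + I}$
$\left(U{\left(4 \right)} + O{\left(20,39 \right)}\right)^{2} = \left(\left(20 + 4\right) + \frac{20 + 39}{-32 + 39}\right)^{2} = \left(24 + \frac{1}{7} \cdot 59\right)^{2} = \left(24 + \frac{59}{7}\right)^{2} = \left(\frac{227}{7}\right)^{2} = \frac{51529}{49}$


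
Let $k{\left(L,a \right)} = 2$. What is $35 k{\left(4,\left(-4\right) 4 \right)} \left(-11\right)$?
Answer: $-770$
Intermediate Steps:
$35 k{\left(4,\left(-4\right) 4 \right)} \left(-11\right) = 35 \cdot 2 \left(-11\right) = 70 \left(-11\right) = -770$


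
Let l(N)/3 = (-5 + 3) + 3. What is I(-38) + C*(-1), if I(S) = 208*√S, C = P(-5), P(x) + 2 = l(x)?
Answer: -1 + 208*I*√38 ≈ -1.0 + 1282.2*I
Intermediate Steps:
l(N) = 3 (l(N) = 3*((-5 + 3) + 3) = 3*(-2 + 3) = 3*1 = 3)
P(x) = 1 (P(x) = -2 + 3 = 1)
C = 1
I(-38) + C*(-1) = 208*√(-38) + 1*(-1) = 208*(I*√38) - 1 = 208*I*√38 - 1 = -1 + 208*I*√38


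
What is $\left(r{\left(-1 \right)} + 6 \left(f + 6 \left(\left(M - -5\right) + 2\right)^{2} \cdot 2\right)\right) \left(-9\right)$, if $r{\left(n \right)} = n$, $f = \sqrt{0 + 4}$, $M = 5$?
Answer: $-93411$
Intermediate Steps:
$f = 2$ ($f = \sqrt{4} = 2$)
$\left(r{\left(-1 \right)} + 6 \left(f + 6 \left(\left(M - -5\right) + 2\right)^{2} \cdot 2\right)\right) \left(-9\right) = \left(-1 + 6 \left(2 + 6 \left(\left(5 - -5\right) + 2\right)^{2} \cdot 2\right)\right) \left(-9\right) = \left(-1 + 6 \left(2 + 6 \left(\left(5 + 5\right) + 2\right)^{2} \cdot 2\right)\right) \left(-9\right) = \left(-1 + 6 \left(2 + 6 \left(10 + 2\right)^{2} \cdot 2\right)\right) \left(-9\right) = \left(-1 + 6 \left(2 + 6 \cdot 12^{2} \cdot 2\right)\right) \left(-9\right) = \left(-1 + 6 \left(2 + 6 \cdot 144 \cdot 2\right)\right) \left(-9\right) = \left(-1 + 6 \left(2 + 6 \cdot 288\right)\right) \left(-9\right) = \left(-1 + 6 \left(2 + 1728\right)\right) \left(-9\right) = \left(-1 + 6 \cdot 1730\right) \left(-9\right) = \left(-1 + 10380\right) \left(-9\right) = 10379 \left(-9\right) = -93411$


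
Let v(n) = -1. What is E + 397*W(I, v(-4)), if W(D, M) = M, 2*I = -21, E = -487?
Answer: -884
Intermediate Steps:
I = -21/2 (I = (1/2)*(-21) = -21/2 ≈ -10.500)
E + 397*W(I, v(-4)) = -487 + 397*(-1) = -487 - 397 = -884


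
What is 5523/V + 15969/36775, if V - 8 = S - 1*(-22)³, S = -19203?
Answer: -3172442/14967425 ≈ -0.21196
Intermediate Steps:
V = -8547 (V = 8 + (-19203 - 1*(-22)³) = 8 + (-19203 - 1*(-10648)) = 8 + (-19203 + 10648) = 8 - 8555 = -8547)
5523/V + 15969/36775 = 5523/(-8547) + 15969/36775 = 5523*(-1/8547) + 15969*(1/36775) = -263/407 + 15969/36775 = -3172442/14967425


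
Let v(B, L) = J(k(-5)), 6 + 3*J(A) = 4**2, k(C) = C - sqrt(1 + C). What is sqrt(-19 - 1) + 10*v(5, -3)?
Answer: 100/3 + 2*I*sqrt(5) ≈ 33.333 + 4.4721*I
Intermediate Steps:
J(A) = 10/3 (J(A) = -2 + (1/3)*4**2 = -2 + (1/3)*16 = -2 + 16/3 = 10/3)
v(B, L) = 10/3
sqrt(-19 - 1) + 10*v(5, -3) = sqrt(-19 - 1) + 10*(10/3) = sqrt(-20) + 100/3 = 2*I*sqrt(5) + 100/3 = 100/3 + 2*I*sqrt(5)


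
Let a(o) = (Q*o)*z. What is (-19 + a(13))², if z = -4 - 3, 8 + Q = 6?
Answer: 26569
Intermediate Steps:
Q = -2 (Q = -8 + 6 = -2)
z = -7
a(o) = 14*o (a(o) = -2*o*(-7) = 14*o)
(-19 + a(13))² = (-19 + 14*13)² = (-19 + 182)² = 163² = 26569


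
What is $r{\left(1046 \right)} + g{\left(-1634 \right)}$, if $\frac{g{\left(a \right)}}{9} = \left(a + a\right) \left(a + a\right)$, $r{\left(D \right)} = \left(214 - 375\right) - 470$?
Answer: $96117785$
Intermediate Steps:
$r{\left(D \right)} = -631$ ($r{\left(D \right)} = -161 - 470 = -631$)
$g{\left(a \right)} = 36 a^{2}$ ($g{\left(a \right)} = 9 \left(a + a\right) \left(a + a\right) = 9 \cdot 2 a 2 a = 9 \cdot 4 a^{2} = 36 a^{2}$)
$r{\left(1046 \right)} + g{\left(-1634 \right)} = -631 + 36 \left(-1634\right)^{2} = -631 + 36 \cdot 2669956 = -631 + 96118416 = 96117785$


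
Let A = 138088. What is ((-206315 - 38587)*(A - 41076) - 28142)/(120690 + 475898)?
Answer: -11879230483/298294 ≈ -39824.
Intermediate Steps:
((-206315 - 38587)*(A - 41076) - 28142)/(120690 + 475898) = ((-206315 - 38587)*(138088 - 41076) - 28142)/(120690 + 475898) = (-244902*97012 - 28142)/596588 = (-23758432824 - 28142)*(1/596588) = -23758460966*1/596588 = -11879230483/298294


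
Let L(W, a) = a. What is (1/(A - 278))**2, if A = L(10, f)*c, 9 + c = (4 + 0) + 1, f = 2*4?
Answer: 1/96100 ≈ 1.0406e-5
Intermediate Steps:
f = 8
c = -4 (c = -9 + ((4 + 0) + 1) = -9 + (4 + 1) = -9 + 5 = -4)
A = -32 (A = 8*(-4) = -32)
(1/(A - 278))**2 = (1/(-32 - 278))**2 = (1/(-310))**2 = (-1/310)**2 = 1/96100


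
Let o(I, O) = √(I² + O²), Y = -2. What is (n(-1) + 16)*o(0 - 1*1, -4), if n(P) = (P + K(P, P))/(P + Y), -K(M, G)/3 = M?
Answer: 46*√17/3 ≈ 63.221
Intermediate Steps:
K(M, G) = -3*M
n(P) = -2*P/(-2 + P) (n(P) = (P - 3*P)/(P - 2) = (-2*P)/(-2 + P) = -2*P/(-2 + P))
(n(-1) + 16)*o(0 - 1*1, -4) = (-2*(-1)/(-2 - 1) + 16)*√((0 - 1*1)² + (-4)²) = (-2*(-1)/(-3) + 16)*√((0 - 1)² + 16) = (-2*(-1)*(-⅓) + 16)*√((-1)² + 16) = (-⅔ + 16)*√(1 + 16) = 46*√17/3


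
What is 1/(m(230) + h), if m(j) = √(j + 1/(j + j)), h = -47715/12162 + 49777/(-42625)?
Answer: 582750038212527625/23360383812256122113 + 1493022240153125*√12167115/70081151436768366339 ≈ 0.099258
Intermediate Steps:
h = -879746583/172801750 (h = -47715*1/12162 + 49777*(-1/42625) = -15905/4054 - 49777/42625 = -879746583/172801750 ≈ -5.0911)
m(j) = √(j + 1/(2*j))
1/(m(230) + h) = 1/(√(2/230 + 4*230)/2 - 879746583/172801750) = 1/(√(2*(1/230) + 920)/2 - 879746583/172801750) = 1/(√(1/115 + 920)/2 - 879746583/172801750) = 1/(√(105801/115)/2 - 879746583/172801750) = 1/((√12167115/115)/2 - 879746583/172801750) = 1/(√12167115/230 - 879746583/172801750) = 1/(-879746583/172801750 + √12167115/230)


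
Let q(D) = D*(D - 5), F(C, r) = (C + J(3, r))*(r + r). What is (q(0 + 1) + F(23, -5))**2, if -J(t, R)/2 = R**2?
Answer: 70756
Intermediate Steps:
J(t, R) = -2*R**2
F(C, r) = 2*r*(C - 2*r**2) (F(C, r) = (C - 2*r**2)*(r + r) = (C - 2*r**2)*(2*r) = 2*r*(C - 2*r**2))
q(D) = D*(-5 + D)
(q(0 + 1) + F(23, -5))**2 = ((0 + 1)*(-5 + (0 + 1)) + 2*(-5)*(23 - 2*(-5)**2))**2 = (1*(-5 + 1) + 2*(-5)*(23 - 2*25))**2 = (1*(-4) + 2*(-5)*(23 - 50))**2 = (-4 + 2*(-5)*(-27))**2 = (-4 + 270)**2 = 266**2 = 70756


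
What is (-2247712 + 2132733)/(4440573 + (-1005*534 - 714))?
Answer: -114979/3903189 ≈ -0.029458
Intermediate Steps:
(-2247712 + 2132733)/(4440573 + (-1005*534 - 714)) = -114979/(4440573 + (-536670 - 714)) = -114979/(4440573 - 537384) = -114979/3903189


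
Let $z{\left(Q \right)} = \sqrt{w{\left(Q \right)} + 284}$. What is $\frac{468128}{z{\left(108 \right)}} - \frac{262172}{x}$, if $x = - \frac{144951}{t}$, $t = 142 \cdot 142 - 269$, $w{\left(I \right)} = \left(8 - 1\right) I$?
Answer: $\frac{5215911940}{144951} + \frac{117032 \sqrt{65}}{65} \approx 50500.0$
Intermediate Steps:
$w{\left(I \right)} = 7 I$
$t = 19895$ ($t = 20164 - 269 = 19895$)
$z{\left(Q \right)} = \sqrt{284 + 7 Q}$ ($z{\left(Q \right)} = \sqrt{7 Q + 284} = \sqrt{284 + 7 Q}$)
$x = - \frac{144951}{19895} \approx -7.2858$
$\frac{468128}{z{\left(108 \right)}} - \frac{262172}{x} = \frac{468128}{\sqrt{284 + 7 \cdot 108}} - \frac{262172}{- \frac{144951}{19895}} = \frac{468128}{\sqrt{284 + 756}} - - \frac{5215911940}{144951} = \frac{468128}{\sqrt{1040}} + \frac{5215911940}{144951} = \frac{468128}{4 \sqrt{65}} + \frac{5215911940}{144951} = 468128 \frac{\sqrt{65}}{260} + \frac{5215911940}{144951} = \frac{117032 \sqrt{65}}{65} + \frac{5215911940}{144951} = \frac{5215911940}{144951} + \frac{117032 \sqrt{65}}{65}$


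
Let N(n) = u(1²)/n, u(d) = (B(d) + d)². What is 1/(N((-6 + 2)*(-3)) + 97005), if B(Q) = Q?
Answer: 3/291016 ≈ 1.0309e-5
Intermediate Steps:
u(d) = 4*d² (u(d) = (d + d)² = (2*d)² = 4*d²)
N(n) = 4/n (N(n) = (4*(1²)²)/n = (4*1²)/n = (4*1)/n = 4/n)
1/(N((-6 + 2)*(-3)) + 97005) = 1/(4/(((-6 + 2)*(-3))) + 97005) = 1/(4/((-4*(-3))) + 97005) = 1/(4/12 + 97005) = 1/(4*(1/12) + 97005) = 1/(⅓ + 97005) = 1/(291016/3) = 3/291016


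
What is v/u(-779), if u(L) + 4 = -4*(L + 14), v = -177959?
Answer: -177959/3056 ≈ -58.233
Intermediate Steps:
u(L) = -60 - 4*L (u(L) = -4 - 4*(L + 14) = -4 - 4*(14 + L) = -4 + (-56 - 4*L) = -60 - 4*L)
v/u(-779) = -177959/(-60 - 4*(-779)) = -177959/(-60 + 3116) = -177959/3056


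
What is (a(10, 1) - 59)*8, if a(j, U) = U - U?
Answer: -472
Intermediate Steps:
a(j, U) = 0
(a(10, 1) - 59)*8 = (0 - 59)*8 = -59*8 = -472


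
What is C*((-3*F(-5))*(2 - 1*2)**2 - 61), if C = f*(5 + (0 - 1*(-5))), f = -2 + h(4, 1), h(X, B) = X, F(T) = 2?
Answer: -1220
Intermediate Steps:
f = 2 (f = -2 + 4 = 2)
C = 20 (C = 2*(5 + (0 - 1*(-5))) = 2*(5 + (0 + 5)) = 2*(5 + 5) = 2*10 = 20)
C*((-3*F(-5))*(2 - 1*2)**2 - 61) = 20*((-3*2)*(2 - 1*2)**2 - 61) = 20*(-6*(2 - 2)**2 - 61) = 20*(-6*0**2 - 61) = 20*(-6*0 - 61) = 20*(0 - 61) = 20*(-61) = -1220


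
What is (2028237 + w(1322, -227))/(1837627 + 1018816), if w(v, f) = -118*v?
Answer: 1872241/2856443 ≈ 0.65545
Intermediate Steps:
(2028237 + w(1322, -227))/(1837627 + 1018816) = (2028237 - 118*1322)/(1837627 + 1018816) = (2028237 - 155996)/2856443 = 1872241*(1/2856443) = 1872241/2856443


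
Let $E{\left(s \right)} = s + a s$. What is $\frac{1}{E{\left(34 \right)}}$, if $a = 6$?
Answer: $\frac{1}{238} \approx 0.0042017$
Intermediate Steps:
$E{\left(s \right)} = 7 s$ ($E{\left(s \right)} = s + 6 s = 7 s$)
$\frac{1}{E{\left(34 \right)}} = \frac{1}{7 \cdot 34} = \frac{1}{238}$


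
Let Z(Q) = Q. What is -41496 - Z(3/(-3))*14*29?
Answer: -41090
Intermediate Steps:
-41496 - Z(3/(-3))*14*29 = -41496 - (3/(-3))*14*29 = -41496 - (3*(-⅓))*14*29 = -41496 - (-1*14)*29 = -41496 - (-14)*29 = -41496 - 1*(-406) = -41496 + 406 = -41090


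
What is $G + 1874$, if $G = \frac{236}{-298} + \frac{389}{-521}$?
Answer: $\frac{145357307}{77629} \approx 1872.5$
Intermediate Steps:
$G = - \frac{119439}{77629}$ ($G = 236 \left(- \frac{1}{298}\right) + 389 \left(- \frac{1}{521}\right) = - \frac{118}{149} - \frac{389}{521} = - \frac{119439}{77629} \approx -1.5386$)
$G + 1874 = - \frac{119439}{77629} + 1874 = \frac{145357307}{77629}$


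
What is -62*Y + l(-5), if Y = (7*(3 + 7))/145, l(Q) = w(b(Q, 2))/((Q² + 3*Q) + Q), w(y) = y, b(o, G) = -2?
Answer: -4398/145 ≈ -30.331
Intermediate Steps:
l(Q) = -2/(Q² + 4*Q) (l(Q) = -2/((Q² + 3*Q) + Q) = -2/(Q² + 4*Q))
Y = 14/29 (Y = (7*10)*(1/145) = 70*(1/145) = 14/29 ≈ 0.48276)
-62*Y + l(-5) = -62*14/29 - 2/(-5*(4 - 5)) = -868/29 - 2*(-⅕)/(-1) = -868/29 - 2*(-⅕)*(-1) = -868/29 - ⅖ = -4398/145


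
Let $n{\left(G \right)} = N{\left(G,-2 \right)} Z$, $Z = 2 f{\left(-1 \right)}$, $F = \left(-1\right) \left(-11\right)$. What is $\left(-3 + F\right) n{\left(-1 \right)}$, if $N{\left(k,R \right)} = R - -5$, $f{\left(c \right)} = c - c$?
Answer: $0$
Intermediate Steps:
$f{\left(c \right)} = 0$
$N{\left(k,R \right)} = 5 + R$ ($N{\left(k,R \right)} = R + 5 = 5 + R$)
$F = 11$
$Z = 0$ ($Z = 2 \cdot 0 = 0$)
$n{\left(G \right)} = 0$ ($n{\left(G \right)} = \left(5 - 2\right) 0 = 3 \cdot 0 = 0$)
$\left(-3 + F\right) n{\left(-1 \right)} = \left(-3 + 11\right) 0 = 8 \cdot 0 = 0$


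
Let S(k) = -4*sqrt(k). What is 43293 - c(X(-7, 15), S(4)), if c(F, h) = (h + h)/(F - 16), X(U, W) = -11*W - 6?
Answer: 8095775/187 ≈ 43293.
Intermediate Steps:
X(U, W) = -6 - 11*W
c(F, h) = 2*h/(-16 + F) (c(F, h) = (2*h)/(-16 + F) = 2*h/(-16 + F))
43293 - c(X(-7, 15), S(4)) = 43293 - 2*(-4*sqrt(4))/(-16 + (-6 - 11*15)) = 43293 - 2*(-4*2)/(-16 + (-6 - 165)) = 43293 - 2*(-8)/(-16 - 171) = 43293 - 2*(-8)/(-187) = 43293 - 2*(-8)*(-1)/187 = 43293 - 1*16/187 = 43293 - 16/187 = 8095775/187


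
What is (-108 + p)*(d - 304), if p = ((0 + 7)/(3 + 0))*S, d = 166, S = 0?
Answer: 14904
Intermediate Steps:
p = 0 (p = ((0 + 7)/(3 + 0))*0 = (7/3)*0 = 0)
(-108 + p)*(d - 304) = (-108 + 0)*(166 - 304) = -108*(-138) = 14904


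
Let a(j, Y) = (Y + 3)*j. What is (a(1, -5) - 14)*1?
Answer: -16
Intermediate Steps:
a(j, Y) = j*(3 + Y) (a(j, Y) = (3 + Y)*j = j*(3 + Y))
(a(1, -5) - 14)*1 = (1*(3 - 5) - 14)*1 = (1*(-2) - 14)*1 = (-2 - 14)*1 = -16*1 = -16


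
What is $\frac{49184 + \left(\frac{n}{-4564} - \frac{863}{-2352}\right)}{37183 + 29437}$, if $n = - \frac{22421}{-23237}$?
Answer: $\frac{438159329822797}{593484810421440} \approx 0.73828$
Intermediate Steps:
$n = \frac{22421}{23237}$ ($n = \left(-22421\right) \left(- \frac{1}{23237}\right) = \frac{22421}{23237} \approx 0.96488$)
$\frac{49184 + \left(\frac{n}{-4564} - \frac{863}{-2352}\right)}{37183 + 29437} = \frac{49184 + \left(\frac{22421}{23237 \left(-4564\right)} - \frac{863}{-2352}\right)}{37183 + 29437} = \frac{49184 + \left(\frac{22421}{23237} \left(- \frac{1}{4564}\right) - - \frac{863}{2352}\right)}{66620} = \left(49184 + \left(- \frac{3203}{15150524} + \frac{863}{2352}\right)\right) \frac{1}{66620} = \left(49184 + \frac{3266842189}{8908508112}\right) \frac{1}{66620} = \frac{438159329822797}{8908508112} \cdot \frac{1}{66620} = \frac{438159329822797}{593484810421440}$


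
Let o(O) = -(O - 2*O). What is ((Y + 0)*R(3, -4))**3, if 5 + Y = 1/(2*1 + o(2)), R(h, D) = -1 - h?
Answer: 6859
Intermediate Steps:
o(O) = O (o(O) = -(-1)*O = O)
Y = -19/4 (Y = -5 + 1/(2*1 + 2) = -5 + 1/(2 + 2) = -5 + 1/4 = -19/4 ≈ -4.7500)
((Y + 0)*R(3, -4))**3 = ((-19/4 + 0)*(-1 - 1*3))**3 = (-19*(-1 - 3)/4)**3 = (-19/4*(-4))**3 = 19**3 = 6859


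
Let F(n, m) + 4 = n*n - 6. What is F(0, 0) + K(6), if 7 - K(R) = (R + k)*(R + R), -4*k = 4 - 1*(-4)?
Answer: -51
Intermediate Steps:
k = -2 (k = -(4 - 1*(-4))/4 = -(4 + 4)/4 = -1/4*8 = -2)
K(R) = 7 - 2*R*(-2 + R) (K(R) = 7 - (R - 2)*(R + R) = 7 - (-2 + R)*2*R = 7 - 2*R*(-2 + R))
F(n, m) = -10 + n**2 (F(n, m) = -4 + (n*n - 6) = -4 + (n**2 - 6) = -4 + (-6 + n**2) = -10 + n**2)
F(0, 0) + K(6) = (-10 + 0**2) + (7 - 2*6**2 + 4*6) = (-10 + 0) + (7 - 2*36 + 24) = -10 + (7 - 72 + 24) = -10 - 41 = -51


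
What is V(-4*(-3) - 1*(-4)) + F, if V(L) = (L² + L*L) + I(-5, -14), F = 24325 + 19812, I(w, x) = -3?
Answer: 44646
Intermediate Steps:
F = 44137
V(L) = -3 + 2*L² (V(L) = (L² + L*L) - 3 = (L² + L²) - 3 = 2*L² - 3 = -3 + 2*L²)
V(-4*(-3) - 1*(-4)) + F = (-3 + 2*(-4*(-3) - 1*(-4))²) + 44137 = (-3 + 2*(12 + 4)²) + 44137 = (-3 + 2*16²) + 44137 = (-3 + 2*256) + 44137 = (-3 + 512) + 44137 = 509 + 44137 = 44646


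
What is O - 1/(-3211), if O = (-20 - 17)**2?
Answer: 4395860/3211 ≈ 1369.0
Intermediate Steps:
O = 1369 (O = (-37)**2 = 1369)
O - 1/(-3211) = 1369 - 1/(-3211) = 1369 - 1*(-1/3211) = 1369 + 1/3211 = 4395860/3211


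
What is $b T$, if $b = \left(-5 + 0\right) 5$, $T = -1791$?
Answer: $44775$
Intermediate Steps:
$b = -25$ ($b = \left(-5\right) 5 = -25$)
$b T = \left(-25\right) \left(-1791\right) = 44775$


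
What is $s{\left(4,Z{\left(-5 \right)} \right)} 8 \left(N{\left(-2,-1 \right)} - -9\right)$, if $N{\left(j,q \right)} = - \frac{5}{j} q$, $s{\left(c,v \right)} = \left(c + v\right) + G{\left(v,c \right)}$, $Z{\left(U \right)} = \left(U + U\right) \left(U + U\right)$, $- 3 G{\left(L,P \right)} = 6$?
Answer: $5304$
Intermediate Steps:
$G{\left(L,P \right)} = -2$ ($G{\left(L,P \right)} = \left(- \frac{1}{3}\right) 6 = -2$)
$Z{\left(U \right)} = 4 U^{2}$ ($Z{\left(U \right)} = 2 U 2 U = 4 U^{2}$)
$s{\left(c,v \right)} = -2 + c + v$ ($s{\left(c,v \right)} = \left(c + v\right) - 2 = -2 + c + v$)
$N{\left(j,q \right)} = - \frac{5 q}{j}$
$s{\left(4,Z{\left(-5 \right)} \right)} 8 \left(N{\left(-2,-1 \right)} - -9\right) = \left(-2 + 4 + 4 \left(-5\right)^{2}\right) 8 \left(\left(-5\right) \left(-1\right) \frac{1}{-2} - -9\right) = \left(-2 + 4 + 4 \cdot 25\right) 8 \left(\left(-5\right) \left(-1\right) \left(- \frac{1}{2}\right) + 9\right) = \left(-2 + 4 + 100\right) 8 \left(- \frac{5}{2} + 9\right) = 102 \cdot 8 \cdot \frac{13}{2} = 816 \cdot \frac{13}{2} = 5304$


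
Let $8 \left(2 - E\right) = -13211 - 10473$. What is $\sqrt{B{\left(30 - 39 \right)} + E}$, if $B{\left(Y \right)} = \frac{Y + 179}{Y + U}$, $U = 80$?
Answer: $\frac{\sqrt{59784130}}{142} \approx 54.451$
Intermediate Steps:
$E = \frac{5925}{2}$ ($E = 2 - \frac{-13211 - 10473}{8} = 2 - - \frac{5921}{2} = 2 + \frac{5921}{2} = \frac{5925}{2} \approx 2962.5$)
$B{\left(Y \right)} = \frac{179 + Y}{80 + Y}$ ($B{\left(Y \right)} = \frac{Y + 179}{Y + 80} = \frac{179 + Y}{80 + Y}$)
$\sqrt{B{\left(30 - 39 \right)} + E} = \sqrt{\frac{179 + \left(30 - 39\right)}{80 + \left(30 - 39\right)} + \frac{5925}{2}} = \sqrt{\frac{179 - 9}{80 - 9} + \frac{5925}{2}} = \sqrt{\frac{1}{71} \cdot 170 + \frac{5925}{2}} = \sqrt{\frac{170}{71} + \frac{5925}{2}} = \sqrt{\frac{421015}{142}} = \frac{\sqrt{59784130}}{142}$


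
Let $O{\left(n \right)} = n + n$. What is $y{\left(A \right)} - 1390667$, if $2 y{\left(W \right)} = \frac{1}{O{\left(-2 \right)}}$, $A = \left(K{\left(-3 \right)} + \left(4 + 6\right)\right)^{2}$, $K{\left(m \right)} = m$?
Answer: $- \frac{11125337}{8} \approx -1.3907 \cdot 10^{6}$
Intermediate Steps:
$A = 49$ ($A = \left(-3 + \left(4 + 6\right)\right)^{2} = \left(-3 + 10\right)^{2} = 7^{2} = 49$)
$O{\left(n \right)} = 2 n$
$y{\left(W \right)} = - \frac{1}{8}$ ($y{\left(W \right)} = \frac{1}{2 \cdot 2 \left(-2\right)} = \frac{1}{2 \left(-4\right)} = \frac{1}{2} \left(- \frac{1}{4}\right) = - \frac{1}{8}$)
$y{\left(A \right)} - 1390667 = - \frac{1}{8} - 1390667 = - \frac{11125337}{8}$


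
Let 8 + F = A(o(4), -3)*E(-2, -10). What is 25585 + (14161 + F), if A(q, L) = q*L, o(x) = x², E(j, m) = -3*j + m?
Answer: 39930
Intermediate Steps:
E(j, m) = m - 3*j
A(q, L) = L*q
F = 184 (F = -8 + (-3*4²)*(-10 - 3*(-2)) = -8 + (-3*16)*(-10 + 6) = -8 - 48*(-4) = -8 + 192 = 184)
25585 + (14161 + F) = 25585 + (14161 + 184) = 25585 + 14345 = 39930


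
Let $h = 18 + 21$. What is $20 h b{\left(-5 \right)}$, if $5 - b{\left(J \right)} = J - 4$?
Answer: $10920$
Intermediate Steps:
$h = 39$
$b{\left(J \right)} = 9 - J$ ($b{\left(J \right)} = 5 - \left(J - 4\right) = 5 - \left(-4 + J\right) = 9 - J$)
$20 h b{\left(-5 \right)} = 20 \cdot 39 \left(9 - -5\right) = 780 \left(9 + 5\right) = 780 \cdot 14 = 10920$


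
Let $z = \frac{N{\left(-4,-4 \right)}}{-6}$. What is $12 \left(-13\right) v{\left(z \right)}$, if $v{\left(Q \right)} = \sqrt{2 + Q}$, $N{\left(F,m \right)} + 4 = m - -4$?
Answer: $- 104 \sqrt{6} \approx -254.75$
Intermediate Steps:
$N{\left(F,m \right)} = m$ ($N{\left(F,m \right)} = -4 + \left(m - -4\right) = -4 + \left(m + 4\right) = -4 + \left(4 + m\right) = m$)
$z = \frac{2}{3}$ ($z = - \frac{4}{-6} = \left(-4\right) \left(- \frac{1}{6}\right) = \frac{2}{3} \approx 0.66667$)
$12 \left(-13\right) v{\left(z \right)} = 12 \left(-13\right) \sqrt{2 + \frac{2}{3}} = - 156 \sqrt{\frac{8}{3}} = - 156 \frac{2 \sqrt{6}}{3} = - 104 \sqrt{6}$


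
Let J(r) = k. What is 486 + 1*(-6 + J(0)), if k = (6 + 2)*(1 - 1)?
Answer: 480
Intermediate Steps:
k = 0 (k = 8*0 = 0)
J(r) = 0
486 + 1*(-6 + J(0)) = 486 + 1*(-6 + 0) = 486 + 1*(-6) = 486 - 6 = 480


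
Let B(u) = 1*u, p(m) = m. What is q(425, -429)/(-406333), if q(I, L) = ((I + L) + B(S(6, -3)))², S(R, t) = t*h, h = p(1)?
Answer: -49/406333 ≈ -0.00012059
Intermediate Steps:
h = 1
S(R, t) = t (S(R, t) = t*1 = t)
B(u) = u
q(I, L) = (-3 + I + L)² (q(I, L) = ((I + L) - 3)² = (-3 + I + L)²)
q(425, -429)/(-406333) = (-3 + 425 - 429)²/(-406333) = (-7)²*(-1/406333) = 49*(-1/406333) = -49/406333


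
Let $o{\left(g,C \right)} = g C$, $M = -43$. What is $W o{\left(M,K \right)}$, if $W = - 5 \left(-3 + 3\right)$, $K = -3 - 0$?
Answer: $0$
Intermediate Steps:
$K = -3$ ($K = -3 + 0 = -3$)
$o{\left(g,C \right)} = C g$
$W = 0$ ($W = \left(-5\right) 0 = 0$)
$W o{\left(M,K \right)} = 0 \left(\left(-3\right) \left(-43\right)\right) = 0 \cdot 129 = 0$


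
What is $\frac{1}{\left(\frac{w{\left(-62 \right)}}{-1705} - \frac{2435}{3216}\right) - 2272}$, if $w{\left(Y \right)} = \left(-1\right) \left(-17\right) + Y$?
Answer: $- \frac{1096656}{2492403823} \approx -0.00044$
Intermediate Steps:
$w{\left(Y \right)} = 17 + Y$
$\frac{1}{\left(\frac{w{\left(-62 \right)}}{-1705} - \frac{2435}{3216}\right) - 2272} = \frac{1}{\left(\frac{17 - 62}{-1705} - \frac{2435}{3216}\right) - 2272} = \frac{1}{\left(\left(-45\right) \left(- \frac{1}{1705}\right) - \frac{2435}{3216}\right) - 2272} = \frac{1}{\left(\frac{9}{341} - \frac{2435}{3216}\right) - 2272} = \frac{1}{- \frac{801391}{1096656} - 2272} = \frac{1}{- \frac{2492403823}{1096656}} = - \frac{1096656}{2492403823}$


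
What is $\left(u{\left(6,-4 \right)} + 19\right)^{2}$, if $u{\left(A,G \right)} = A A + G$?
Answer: $2601$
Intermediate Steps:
$u{\left(A,G \right)} = G + A^{2}$ ($u{\left(A,G \right)} = A^{2} + G = G + A^{2}$)
$\left(u{\left(6,-4 \right)} + 19\right)^{2} = \left(\left(-4 + 6^{2}\right) + 19\right)^{2} = \left(\left(-4 + 36\right) + 19\right)^{2} = \left(32 + 19\right)^{2} = 51^{2} = 2601$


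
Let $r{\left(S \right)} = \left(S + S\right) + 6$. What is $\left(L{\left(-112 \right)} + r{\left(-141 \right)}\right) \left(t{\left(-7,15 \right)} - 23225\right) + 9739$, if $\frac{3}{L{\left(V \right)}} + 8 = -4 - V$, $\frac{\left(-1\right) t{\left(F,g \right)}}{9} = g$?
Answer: $\frac{32281991}{5} \approx 6.4564 \cdot 10^{6}$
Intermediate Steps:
$t{\left(F,g \right)} = - 9 g$
$r{\left(S \right)} = 6 + 2 S$ ($r{\left(S \right)} = 2 S + 6 = 6 + 2 S$)
$L{\left(V \right)} = \frac{3}{-12 - V}$ ($L{\left(V \right)} = \frac{3}{-8 - \left(4 + V\right)} = \frac{3}{-12 - V}$)
$\left(L{\left(-112 \right)} + r{\left(-141 \right)}\right) \left(t{\left(-7,15 \right)} - 23225\right) + 9739 = \left(- \frac{3}{12 - 112} + \left(6 + 2 \left(-141\right)\right)\right) \left(\left(-9\right) 15 - 23225\right) + 9739 = \left(- \frac{3}{-100} + \left(6 - 282\right)\right) \left(-135 - 23225\right) + 9739 = \left(\left(-3\right) \left(- \frac{1}{100}\right) - 276\right) \left(-23360\right) + 9739 = \left(\frac{3}{100} - 276\right) \left(-23360\right) + 9739 = \left(- \frac{27597}{100}\right) \left(-23360\right) + 9739 = \frac{32233296}{5} + 9739 = \frac{32281991}{5}$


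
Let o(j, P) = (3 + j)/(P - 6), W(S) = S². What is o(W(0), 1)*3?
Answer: -9/5 ≈ -1.8000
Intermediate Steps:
o(j, P) = (3 + j)/(-6 + P)
o(W(0), 1)*3 = ((3 + 0²)/(-6 + 1))*3 = ((3 + 0)/(-5))*3 = -⅕*3*3 = -⅗*3 = -9/5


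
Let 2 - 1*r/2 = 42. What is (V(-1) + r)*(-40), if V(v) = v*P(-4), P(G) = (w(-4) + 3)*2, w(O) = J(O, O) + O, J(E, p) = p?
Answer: 2800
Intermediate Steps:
r = -80 (r = 4 - 2*42 = 4 - 84 = -80)
w(O) = 2*O (w(O) = O + O = 2*O)
P(G) = -10 (P(G) = (2*(-4) + 3)*2 = (-8 + 3)*2 = -5*2 = -10)
V(v) = -10*v (V(v) = v*(-10) = -10*v)
(V(-1) + r)*(-40) = (-10*(-1) - 80)*(-40) = (10 - 80)*(-40) = -70*(-40) = 2800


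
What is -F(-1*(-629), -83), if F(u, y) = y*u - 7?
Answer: 52214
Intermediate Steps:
F(u, y) = -7 + u*y (F(u, y) = u*y - 7 = -7 + u*y)
-F(-1*(-629), -83) = -(-7 - 1*(-629)*(-83)) = -(-7 + 629*(-83)) = -(-7 - 52207) = -1*(-52214) = 52214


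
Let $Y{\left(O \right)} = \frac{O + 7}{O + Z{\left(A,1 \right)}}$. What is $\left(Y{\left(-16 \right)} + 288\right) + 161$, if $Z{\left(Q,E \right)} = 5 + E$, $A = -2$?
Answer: $\frac{4499}{10} \approx 449.9$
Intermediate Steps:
$Y{\left(O \right)} = \frac{7 + O}{6 + O}$ ($Y{\left(O \right)} = \frac{O + 7}{O + \left(5 + 1\right)} = \frac{7 + O}{O + 6} = \frac{7 + O}{6 + O}$)
$\left(Y{\left(-16 \right)} + 288\right) + 161 = \left(\frac{7 - 16}{6 - 16} + 288\right) + 161 = \left(\frac{1}{-10} \left(-9\right) + 288\right) + 161 = \left(\left(- \frac{1}{10}\right) \left(-9\right) + 288\right) + 161 = \left(\frac{9}{10} + 288\right) + 161 = \frac{2889}{10} + 161 = \frac{4499}{10}$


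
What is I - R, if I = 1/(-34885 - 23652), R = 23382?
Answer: -1368712135/58537 ≈ -23382.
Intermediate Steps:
I = -1/58537 (I = 1/(-58537) = -1/58537 ≈ -1.7083e-5)
I - R = -1/58537 - 1*23382 = -1/58537 - 23382 = -1368712135/58537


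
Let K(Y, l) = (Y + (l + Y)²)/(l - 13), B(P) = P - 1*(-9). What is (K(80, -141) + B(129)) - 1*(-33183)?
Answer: 732519/22 ≈ 33296.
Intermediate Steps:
B(P) = 9 + P (B(P) = P + 9 = 9 + P)
K(Y, l) = (Y + (Y + l)²)/(-13 + l)
(K(80, -141) + B(129)) - 1*(-33183) = ((80 + (80 - 141)²)/(-13 - 141) + (9 + 129)) - 1*(-33183) = ((80 + (-61)²)/(-154) + 138) + 33183 = (-(80 + 3721)/154 + 138) + 33183 = (-1/154*3801 + 138) + 33183 = (-543/22 + 138) + 33183 = 2493/22 + 33183 = 732519/22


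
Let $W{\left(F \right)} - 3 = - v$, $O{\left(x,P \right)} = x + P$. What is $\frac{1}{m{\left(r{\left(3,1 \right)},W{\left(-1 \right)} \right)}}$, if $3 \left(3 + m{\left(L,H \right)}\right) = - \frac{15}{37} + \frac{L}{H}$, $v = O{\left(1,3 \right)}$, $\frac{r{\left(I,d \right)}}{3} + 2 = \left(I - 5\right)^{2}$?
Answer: $- \frac{37}{190} \approx -0.19474$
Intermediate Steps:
$O{\left(x,P \right)} = P + x$
$r{\left(I,d \right)} = -6 + 3 \left(-5 + I\right)^{2}$ ($r{\left(I,d \right)} = -6 + 3 \left(I - 5\right)^{2} = -6 + 3 \left(-5 + I\right)^{2}$)
$v = 4$ ($v = 3 + 1 = 4$)
$W{\left(F \right)} = -1$ ($W{\left(F \right)} = 3 - 4 = -1$)
$m{\left(L,H \right)} = - \frac{116}{37} + \frac{L}{3 H}$ ($m{\left(L,H \right)} = -3 + \frac{- \frac{15}{37} + \frac{L}{H}}{3} = -3 - \left(\frac{5}{37} - \frac{L}{3 H}\right) = - \frac{116}{37} + \frac{L}{3 H}$)
$\frac{1}{m{\left(r{\left(3,1 \right)},W{\left(-1 \right)} \right)}} = \frac{1}{- \frac{116}{37} + \frac{-6 + 3 \left(-5 + 3\right)^{2}}{3 \left(-1\right)}} = \frac{1}{- \frac{116}{37} + \frac{1}{3} \left(-6 + 3 \left(-2\right)^{2}\right) \left(-1\right)} = \frac{1}{- \frac{116}{37} + \frac{1}{3} \left(-6 + 3 \cdot 4\right) \left(-1\right)} = \frac{1}{- \frac{116}{37} + \frac{1}{3} \left(-6 + 12\right) \left(-1\right)} = \frac{1}{- \frac{116}{37} + \frac{1}{3} \cdot 6 \left(-1\right)} = \frac{1}{- \frac{116}{37} - 2} = \frac{1}{- \frac{190}{37}} = - \frac{37}{190}$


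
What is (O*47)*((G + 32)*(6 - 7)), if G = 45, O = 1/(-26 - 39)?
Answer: 3619/65 ≈ 55.677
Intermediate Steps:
O = -1/65 (O = 1/(-65) = -1/65 ≈ -0.015385)
(O*47)*((G + 32)*(6 - 7)) = (-1/65*47)*((45 + 32)*(6 - 7)) = -3619*(-1)/65 = -47/65*(-77) = 3619/65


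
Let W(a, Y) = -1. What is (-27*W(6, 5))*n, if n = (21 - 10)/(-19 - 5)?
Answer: -99/8 ≈ -12.375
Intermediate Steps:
n = -11/24 (n = 11/(-24) = 11*(-1/24) = -11/24 ≈ -0.45833)
(-27*W(6, 5))*n = -27*(-1)*(-11/24) = 27*(-11/24) = -99/8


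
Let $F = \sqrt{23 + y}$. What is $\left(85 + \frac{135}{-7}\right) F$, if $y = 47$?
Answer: $\frac{460 \sqrt{70}}{7} \approx 549.8$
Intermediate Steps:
$F = \sqrt{70}$ ($F = \sqrt{23 + 47} = \sqrt{70} \approx 8.3666$)
$\left(85 + \frac{135}{-7}\right) F = \left(85 + \frac{135}{-7}\right) \sqrt{70} = \left(85 + 135 \left(- \frac{1}{7}\right)\right) \sqrt{70} = \left(85 - \frac{135}{7}\right) \sqrt{70} = \frac{460 \sqrt{70}}{7}$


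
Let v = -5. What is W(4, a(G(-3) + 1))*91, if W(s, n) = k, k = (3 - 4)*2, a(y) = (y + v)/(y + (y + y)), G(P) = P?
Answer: -182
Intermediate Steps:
a(y) = (-5 + y)/(3*y) (a(y) = (y - 5)/(y + (y + y)) = (-5 + y)/(y + 2*y) = (-5 + y)/((3*y)) = (-5 + y)*(1/(3*y)) = (-5 + y)/(3*y))
k = -2 (k = -1*2 = -2)
W(s, n) = -2
W(4, a(G(-3) + 1))*91 = -2*91 = -182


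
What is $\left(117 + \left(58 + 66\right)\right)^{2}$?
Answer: $58081$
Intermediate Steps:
$\left(117 + \left(58 + 66\right)\right)^{2} = \left(117 + 124\right)^{2} = 241^{2} = 58081$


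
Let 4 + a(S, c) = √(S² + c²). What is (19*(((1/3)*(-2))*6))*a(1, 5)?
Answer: 304 - 76*√26 ≈ -83.526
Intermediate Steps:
a(S, c) = -4 + √(S² + c²)
(19*(((1/3)*(-2))*6))*a(1, 5) = (19*(((1/3)*(-2))*6))*(-4 + √(1² + 5²)) = (19*(((1*(⅓))*(-2))*6))*(-4 + √(1 + 25)) = (19*(((⅓)*(-2))*6))*(-4 + √26) = (19*(-⅔*6))*(-4 + √26) = (19*(-4))*(-4 + √26) = -76*(-4 + √26) = 304 - 76*√26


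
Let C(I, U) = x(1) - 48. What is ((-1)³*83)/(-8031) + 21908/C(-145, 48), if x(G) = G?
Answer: -175939247/377457 ≈ -466.12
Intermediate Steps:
C(I, U) = -47 (C(I, U) = 1 - 48 = -47)
((-1)³*83)/(-8031) + 21908/C(-145, 48) = ((-1)³*83)/(-8031) + 21908/(-47) = -1*83*(-1/8031) + 21908*(-1/47) = -83*(-1/8031) - 21908/47 = 83/8031 - 21908/47 = -175939247/377457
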